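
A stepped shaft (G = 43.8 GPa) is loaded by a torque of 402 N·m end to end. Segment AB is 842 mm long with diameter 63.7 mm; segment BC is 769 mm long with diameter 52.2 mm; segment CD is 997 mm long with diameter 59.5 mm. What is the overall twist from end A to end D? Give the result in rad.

0.0219 rad

J_AB = π(0.0637)⁴/32 = 1.62×10^-6 m⁴; J_BC = π(0.0522)⁴/32 = 7.29×10^-7 m⁴; J_CD = π(0.0595)⁴/32 = 1.23×10^-6 m⁴.
θ = (T/G)·Σ L_i/J_i = (402.0/43.8×10⁹)·(0.842/1.62×10^-6 + 0.769/7.29×10^-7 + 0.997/1.23×10^-6) = 0.02190 rad.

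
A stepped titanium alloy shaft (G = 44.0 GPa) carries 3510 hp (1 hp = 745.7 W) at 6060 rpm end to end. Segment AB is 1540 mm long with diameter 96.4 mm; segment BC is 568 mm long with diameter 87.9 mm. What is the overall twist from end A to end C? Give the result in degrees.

ω = 2π·6060/60 = 634.6 rad/s, so T = P/ω = 3510×745.7 / 634.6 = 4124 N·m.
J_AB = π(0.0964)⁴/32 = 8.48×10^-6 m⁴; J_BC = π(0.0879)⁴/32 = 5.86×10^-6 m⁴.
θ = (T/G)·Σ L_i/J_i = (4124/44.0×10⁹)·(1.54/8.48×10^-6 + 0.568/5.86×10^-6) = 0.02611 rad.

1.50°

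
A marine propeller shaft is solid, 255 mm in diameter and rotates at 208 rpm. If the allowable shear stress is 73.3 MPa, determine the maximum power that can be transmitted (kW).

5200 kW

J = πd⁴/32 = π(0.255)⁴/32 = 4.151×10^-4 m⁴.
T_max = τ_allow·J/r = 7.33×10^7 × 4.151×10^-4 / 0.128 = 238600 N·m.
ω = 2π·208/60 = 21.78 rad/s, so P_max = T_max·ω = 5.198×10^6 W.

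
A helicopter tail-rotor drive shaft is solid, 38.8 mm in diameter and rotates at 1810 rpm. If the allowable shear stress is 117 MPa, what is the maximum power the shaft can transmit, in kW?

J = πd⁴/32 = π(0.0388)⁴/32 = 2.225×10^-7 m⁴.
T_max = τ_allow·J/r = 1.17×10^8 × 2.225×10^-7 / 0.0194 = 1342 N·m.
ω = 2π·1810/60 = 189.5 rad/s, so P_max = T_max·ω = 2.543×10^5 W.

254 kW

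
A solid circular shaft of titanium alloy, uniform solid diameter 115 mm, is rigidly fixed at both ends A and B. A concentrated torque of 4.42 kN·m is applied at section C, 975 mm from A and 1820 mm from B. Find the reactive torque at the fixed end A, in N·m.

With uniform GJ and both ends fixed, compatibility θ_AC = θ_CB gives T_A·a = T_B·b, together with T_A + T_B = T₀.
T_A = T₀·b/(a+b) = 4420·1820/2795 = 2878 N·m; T_B = 1542 N·m.

2880 N·m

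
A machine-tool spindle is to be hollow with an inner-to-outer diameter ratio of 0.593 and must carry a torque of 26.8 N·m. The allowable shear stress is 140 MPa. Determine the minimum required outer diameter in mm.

10.4 mm

For a hollow shaft with d_i/d_o = 0.593: τ_max = 16T/(π d_o³ (1−k⁴)), so d_o = [16T/(π τ_allow (1−k⁴))]^(1/3) = [16·26.80/(π·1.40×10^8·0.8763)]^(1/3) = 0.01036 m.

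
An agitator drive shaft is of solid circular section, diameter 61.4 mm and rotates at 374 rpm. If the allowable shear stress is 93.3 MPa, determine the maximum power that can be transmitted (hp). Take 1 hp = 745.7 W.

223 hp

J = πd⁴/32 = π(0.0614)⁴/32 = 1.395×10^-6 m⁴.
T_max = τ_allow·J/r = 9.33×10^7 × 1.395×10^-6 / 0.0307 = 4240 N·m.
ω = 2π·374/60 = 39.17 rad/s, so P_max = T_max·ω = 1.661×10^5 W.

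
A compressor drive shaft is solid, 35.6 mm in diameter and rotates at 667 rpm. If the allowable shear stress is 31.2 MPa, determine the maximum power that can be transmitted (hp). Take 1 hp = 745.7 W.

J = πd⁴/32 = π(0.0356)⁴/32 = 1.577×10^-7 m⁴.
T_max = τ_allow·J/r = 3.12×10^7 × 1.577×10^-7 / 0.0178 = 276.4 N·m.
ω = 2π·667/60 = 69.85 rad/s, so P_max = T_max·ω = 1.931×10^4 W.

25.9 hp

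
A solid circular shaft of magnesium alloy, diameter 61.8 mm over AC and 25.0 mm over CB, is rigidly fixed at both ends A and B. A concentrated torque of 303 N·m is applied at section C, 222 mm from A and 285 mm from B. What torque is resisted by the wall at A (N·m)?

Compatibility: T_A·a/J_AC = T_B·b/J_CB with T_A + T_B = T₀.
J_AC = 1.43×10^-6 m⁴, J_CB = 3.83×10^-8 m⁴, so T_A = T₀·(J_AC/a)/((J_AC/a)+(J_CB/b)) = 296.8 N·m, T_B = 6.191 N·m.

297 N·m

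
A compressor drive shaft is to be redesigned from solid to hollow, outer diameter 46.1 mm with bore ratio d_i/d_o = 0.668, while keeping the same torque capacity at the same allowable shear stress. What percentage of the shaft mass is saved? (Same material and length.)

35.8 %

Equal τ_max and T ⇒ the solid shaft needs d_s³ = d_o³(1−k⁴), so d_s = 46.1·(1−0.668⁴)^(1/3) = 42.81 mm.
Area ratio A_h/A_s = d_o²(1−k²)/d_s² = (1−k²)/(1−k⁴)^(2/3) = 0.6421.
Mass saving = 1 − 0.6421 = 35.8 %.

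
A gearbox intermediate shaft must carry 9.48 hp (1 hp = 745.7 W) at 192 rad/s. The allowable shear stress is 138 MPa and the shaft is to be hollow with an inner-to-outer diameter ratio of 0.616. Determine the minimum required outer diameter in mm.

ω = 192 rad/s, so T = P/ω = 9.48×745.7 / 192.0 = 36.82 N·m.
For a hollow shaft with d_i/d_o = 0.616: τ_max = 16T/(π d_o³ (1−k⁴)), so d_o = [16T/(π τ_allow (1−k⁴))]^(1/3) = [16·36.82/(π·1.38×10^8·0.8560)]^(1/3) = 0.01167 m.

11.7 mm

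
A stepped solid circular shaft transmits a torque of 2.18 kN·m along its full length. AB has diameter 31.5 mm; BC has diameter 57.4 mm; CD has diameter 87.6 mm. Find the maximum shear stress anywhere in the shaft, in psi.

Under the same torque, τ_max = 16T/(πd³) is largest where d is smallest — segment AB (d = 31.5 mm).
τ_max = 16·2180/(π·(0.0315)³) = 3.552×10^8 Pa.

51500 psi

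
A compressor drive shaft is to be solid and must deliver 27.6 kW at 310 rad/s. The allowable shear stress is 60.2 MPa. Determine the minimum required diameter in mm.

19.6 mm

ω = 310 rad/s, so T = P/ω = 27.6×10³ / 310.0 = 89.03 N·m.
For a solid shaft τ_max = 16T/(πd³), so d = (16T/(π τ_allow))^(1/3) = (16·89.03/(π·6.02×10^7))^(1/3) = 0.01960 m.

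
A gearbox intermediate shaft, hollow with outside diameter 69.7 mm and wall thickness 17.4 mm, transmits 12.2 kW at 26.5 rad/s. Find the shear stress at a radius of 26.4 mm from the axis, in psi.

812 psi

ω = 26.5 rad/s, so T = P/ω = 12.2×10³ / 26.50 = 460.4 N·m.
J = π(d_o⁴ − d_i⁴)/32 = π(0.0697⁴ − 0.0349⁴)/32 = 2.171×10^-6 m⁴.
Shear stress varies linearly with radius: τ = T·r/J = 460.4 × 0.0264 / 2.171×10^-6 = 5.597×10^6 Pa.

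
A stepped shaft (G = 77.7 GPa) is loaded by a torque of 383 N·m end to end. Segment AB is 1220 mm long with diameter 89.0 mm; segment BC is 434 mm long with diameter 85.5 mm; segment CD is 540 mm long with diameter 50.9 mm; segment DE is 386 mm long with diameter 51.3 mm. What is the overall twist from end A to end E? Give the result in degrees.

J_AB = π(0.0890)⁴/32 = 6.16×10^-6 m⁴; J_BC = π(0.0855)⁴/32 = 5.25×10^-6 m⁴; J_CD = π(0.0509)⁴/32 = 6.59×10^-7 m⁴; J_DE = π(0.0513)⁴/32 = 6.80×10^-7 m⁴.
θ = (T/G)·Σ L_i/J_i = (383.0/77.7×10⁹)·(1.22/6.16×10^-6 + 0.434/5.25×10^-6 + 0.540/6.59×10^-7 + 0.386/6.80×10^-7) = 8.222×10^-3 rad.

0.471°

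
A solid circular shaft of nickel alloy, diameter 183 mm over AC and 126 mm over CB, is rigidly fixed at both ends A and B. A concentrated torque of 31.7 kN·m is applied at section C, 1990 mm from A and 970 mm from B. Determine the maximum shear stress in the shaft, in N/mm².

Compatibility: T_A·a/J_AC = T_B·b/J_CB with T_A + T_B = T₀.
J_AC = 1.10×10^-4 m⁴, J_CB = 2.47×10^-5 m⁴, so T_A = T₀·(J_AC/a)/((J_AC/a)+(J_CB/b)) = 21700 N·m, T_B = 10000 N·m.
τ in each portion: τ_AC = 1.80×10^7 Pa, τ_CB = 2.55×10^7 Pa; maximum is in CB.
τ_max = T_CB·r/J = 10000·0.0630/2.47×10^-5 = 2.547×10^7 Pa.

25.5 N/mm²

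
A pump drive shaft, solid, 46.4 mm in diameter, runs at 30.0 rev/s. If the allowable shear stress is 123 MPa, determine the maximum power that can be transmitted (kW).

455 kW

J = πd⁴/32 = π(0.0464)⁴/32 = 4.551×10^-7 m⁴.
T_max = τ_allow·J/r = 1.23×10^8 × 4.551×10^-7 / 0.0232 = 2413 N·m.
ω = 2π·30.0 = 188.5 rad/s, so P_max = T_max·ω = 4.548×10^5 W.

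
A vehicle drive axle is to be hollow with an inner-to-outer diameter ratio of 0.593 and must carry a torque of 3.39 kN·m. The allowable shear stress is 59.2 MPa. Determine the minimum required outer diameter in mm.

For a hollow shaft with d_i/d_o = 0.593: τ_max = 16T/(π d_o³ (1−k⁴)), so d_o = [16T/(π τ_allow (1−k⁴))]^(1/3) = [16·3390/(π·5.92×10^7·0.8763)]^(1/3) = 0.06930 m.

69.3 mm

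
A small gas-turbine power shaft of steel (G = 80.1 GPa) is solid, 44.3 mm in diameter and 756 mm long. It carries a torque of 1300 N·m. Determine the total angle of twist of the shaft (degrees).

J = πd⁴/32 = π(0.0443)⁴/32 = 3.781×10^-7 m⁴.
θ = T·L/(G·J) = 1300 × 0.756 / (80.1×10⁹ × 3.781×10^-7) = 0.03245 rad.

1.86°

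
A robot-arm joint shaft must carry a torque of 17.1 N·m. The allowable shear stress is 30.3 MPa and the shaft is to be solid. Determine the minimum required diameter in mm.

14.2 mm

For a solid shaft τ_max = 16T/(πd³), so d = (16T/(π τ_allow))^(1/3) = (16·17.10/(π·3.03×10^7))^(1/3) = 0.01422 m.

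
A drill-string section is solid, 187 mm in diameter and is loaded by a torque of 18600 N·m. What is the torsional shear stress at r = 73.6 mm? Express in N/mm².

J = πd⁴/32 = π(0.187)⁴/32 = 1.201×10^-4 m⁴.
Shear stress varies linearly with radius: τ = T·r/J = 18600 × 0.0736 / 1.201×10^-4 = 1.140×10^7 Pa.

11.4 N/mm²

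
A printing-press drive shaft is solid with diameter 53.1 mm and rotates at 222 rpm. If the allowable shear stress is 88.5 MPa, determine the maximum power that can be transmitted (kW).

J = πd⁴/32 = π(0.0531)⁴/32 = 7.805×10^-7 m⁴.
T_max = τ_allow·J/r = 8.85×10^7 × 7.805×10^-7 / 0.0266 = 2602 N·m.
ω = 2π·222/60 = 23.25 rad/s, so P_max = T_max·ω = 6.048×10^4 W.

60.5 kW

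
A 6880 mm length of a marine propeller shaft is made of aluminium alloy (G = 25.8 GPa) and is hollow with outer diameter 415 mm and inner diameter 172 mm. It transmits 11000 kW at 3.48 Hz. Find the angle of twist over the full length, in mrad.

ω = 2π·3.48 = 21.87 rad/s, so T = P/ω = 11000×10³ / 21.87 = 503100 N·m.
J = π(d_o⁴ − d_i⁴)/32 = π(0.415⁴ − 0.172⁴)/32 = 2.826×10^-3 m⁴.
θ = T·L/(G·J) = 503100 × 6.88 / (25.8×10⁹ × 2.826×10^-3) = 0.04747 rad.

47.5 mrad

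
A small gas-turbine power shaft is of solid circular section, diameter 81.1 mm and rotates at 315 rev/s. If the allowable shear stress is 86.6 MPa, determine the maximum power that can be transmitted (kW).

J = πd⁴/32 = π(0.0811)⁴/32 = 4.247×10^-6 m⁴.
T_max = τ_allow·J/r = 8.66×10^7 × 4.247×10^-6 / 0.0405 = 9070 N·m.
ω = 2π·315 = 1979 rad/s, so P_max = T_max·ω = 1.795×10^7 W.

18000 kW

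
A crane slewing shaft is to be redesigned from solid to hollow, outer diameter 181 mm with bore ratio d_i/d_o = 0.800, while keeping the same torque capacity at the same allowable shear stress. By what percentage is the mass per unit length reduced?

48.8 %

Equal τ_max and T ⇒ the solid shaft needs d_s³ = d_o³(1−k⁴), so d_s = 181·(1−0.800⁴)^(1/3) = 151.8 mm.
Area ratio A_h/A_s = d_o²(1−k²)/d_s² = (1−k²)/(1−k⁴)^(2/3) = 0.5115.
Mass saving = 1 − 0.5115 = 48.8 %.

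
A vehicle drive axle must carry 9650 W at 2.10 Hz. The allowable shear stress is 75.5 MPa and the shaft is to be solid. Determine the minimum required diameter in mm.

ω = 2π·2.10 = 13.19 rad/s, so T = P/ω = 9650 / 13.19 = 731.4 N·m.
For a solid shaft τ_max = 16T/(πd³), so d = (16T/(π τ_allow))^(1/3) = (16·731.4/(π·7.55×10^7))^(1/3) = 0.03668 m.

36.7 mm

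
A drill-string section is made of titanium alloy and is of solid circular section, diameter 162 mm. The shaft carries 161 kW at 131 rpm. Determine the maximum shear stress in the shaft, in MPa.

14.1 MPa

ω = 2π·131/60 = 13.72 rad/s, so T = P/ω = 161×10³ / 13.72 = 11740 N·m.
J = πd⁴/32 = π(0.162)⁴/32 = 6.762×10^-5 m⁴.
τ_max = T·r/J = 11740 × 0.0810 / 6.762×10^-5 = 1.406×10^7 Pa.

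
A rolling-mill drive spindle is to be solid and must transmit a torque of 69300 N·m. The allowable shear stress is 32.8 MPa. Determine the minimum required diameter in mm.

For a solid shaft τ_max = 16T/(πd³), so d = (16T/(π τ_allow))^(1/3) = (16·69300/(π·3.28×10^7))^(1/3) = 0.2208 m.

221 mm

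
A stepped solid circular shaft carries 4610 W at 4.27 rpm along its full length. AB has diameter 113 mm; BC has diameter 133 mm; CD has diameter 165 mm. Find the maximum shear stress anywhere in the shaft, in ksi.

5.28 ksi

ω = 2π·4.27/60 = 0.4472 rad/s, so T = P/ω = 4610 / 0.4472 = 10310 N·m.
Under the same torque, τ_max = 16T/(πd³) is largest where d is smallest — segment AB (d = 113 mm).
τ_max = 16·10310/(π·(0.113)³) = 3.639×10^7 Pa.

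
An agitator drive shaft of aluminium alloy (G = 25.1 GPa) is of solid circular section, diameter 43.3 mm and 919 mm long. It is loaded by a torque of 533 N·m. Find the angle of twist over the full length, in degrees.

J = πd⁴/32 = π(0.0433)⁴/32 = 3.451×10^-7 m⁴.
θ = T·L/(G·J) = 533.0 × 0.919 / (25.1×10⁹ × 3.451×10^-7) = 0.05655 rad.

3.24°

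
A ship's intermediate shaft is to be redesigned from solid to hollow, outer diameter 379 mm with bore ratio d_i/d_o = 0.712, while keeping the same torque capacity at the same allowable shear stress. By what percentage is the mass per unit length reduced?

39.9 %

Equal τ_max and T ⇒ the solid shaft needs d_s³ = d_o³(1−k⁴), so d_s = 379·(1−0.712⁴)^(1/3) = 343.3 mm.
Area ratio A_h/A_s = d_o²(1−k²)/d_s² = (1−k²)/(1−k⁴)^(2/3) = 0.6010.
Mass saving = 1 − 0.6010 = 39.9 %.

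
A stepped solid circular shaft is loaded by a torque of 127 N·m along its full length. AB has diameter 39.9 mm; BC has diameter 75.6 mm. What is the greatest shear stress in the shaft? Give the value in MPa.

10.2 MPa

Under the same torque, τ_max = 16T/(πd³) is largest where d is smallest — segment AB (d = 39.9 mm).
τ_max = 16·127.0/(π·(0.0399)³) = 1.018×10^7 Pa.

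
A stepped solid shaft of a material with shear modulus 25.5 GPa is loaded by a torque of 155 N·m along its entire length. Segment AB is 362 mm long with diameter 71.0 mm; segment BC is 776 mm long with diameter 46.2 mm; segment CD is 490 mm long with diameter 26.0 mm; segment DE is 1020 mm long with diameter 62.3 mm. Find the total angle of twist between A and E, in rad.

J_AB = π(0.0710)⁴/32 = 2.49×10^-6 m⁴; J_BC = π(0.0462)⁴/32 = 4.47×10^-7 m⁴; J_CD = π(0.0260)⁴/32 = 4.49×10^-8 m⁴; J_DE = π(0.0623)⁴/32 = 1.48×10^-6 m⁴.
θ = (T/G)·Σ L_i/J_i = (155.0/25.5×10⁹)·(0.362/2.49×10^-6 + 0.776/4.47×10^-7 + 0.490/4.49×10^-8 + 1.02/1.48×10^-6) = 0.08201 rad.

0.0820 rad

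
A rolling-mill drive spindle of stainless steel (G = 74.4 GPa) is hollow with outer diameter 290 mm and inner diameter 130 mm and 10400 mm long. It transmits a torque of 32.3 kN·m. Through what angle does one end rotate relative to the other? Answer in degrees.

J = π(d_o⁴ − d_i⁴)/32 = π(0.290⁴ − 0.130⁴)/32 = 6.663×10^-4 m⁴.
θ = T·L/(G·J) = 32300 × 10.4 / (74.4×10⁹ × 6.663×10^-4) = 6.776×10^-3 rad.

0.388°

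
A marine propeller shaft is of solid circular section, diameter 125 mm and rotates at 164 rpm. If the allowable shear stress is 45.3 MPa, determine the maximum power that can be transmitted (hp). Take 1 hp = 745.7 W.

400 hp

J = πd⁴/32 = π(0.125)⁴/32 = 2.397×10^-5 m⁴.
T_max = τ_allow·J/r = 4.53×10^7 × 2.397×10^-5 / 0.0625 = 17370 N·m.
ω = 2π·164/60 = 17.17 rad/s, so P_max = T_max·ω = 2.984×10^5 W.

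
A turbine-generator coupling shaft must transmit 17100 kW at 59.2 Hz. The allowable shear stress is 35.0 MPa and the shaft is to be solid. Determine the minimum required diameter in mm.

188 mm

ω = 2π·59.2 = 372.0 rad/s, so T = P/ω = 17100×10³ / 372.0 = 45970 N·m.
For a solid shaft τ_max = 16T/(πd³), so d = (16T/(π τ_allow))^(1/3) = (16·45970/(π·3.50×10^7))^(1/3) = 0.1884 m.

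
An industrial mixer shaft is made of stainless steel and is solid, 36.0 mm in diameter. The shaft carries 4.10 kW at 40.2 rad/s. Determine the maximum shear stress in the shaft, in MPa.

11.1 MPa

ω = 40.2 rad/s, so T = P/ω = 4.10×10³ / 40.20 = 102.0 N·m.
J = πd⁴/32 = π(0.0360)⁴/32 = 1.649×10^-7 m⁴.
τ_max = T·r/J = 102.0 × 0.0180 / 1.649×10^-7 = 1.113×10^7 Pa.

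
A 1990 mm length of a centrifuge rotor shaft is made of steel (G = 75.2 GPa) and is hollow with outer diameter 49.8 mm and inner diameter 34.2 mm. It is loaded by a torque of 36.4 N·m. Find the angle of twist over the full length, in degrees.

J = π(d_o⁴ − d_i⁴)/32 = π(0.0498⁴ − 0.0342⁴)/32 = 4.695×10^-7 m⁴.
θ = T·L/(G·J) = 36.40 × 1.99 / (75.2×10⁹ × 4.695×10^-7) = 2.052×10^-3 rad.

0.118°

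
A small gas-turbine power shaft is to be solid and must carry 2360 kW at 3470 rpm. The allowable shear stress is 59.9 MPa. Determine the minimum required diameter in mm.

ω = 2π·3470/60 = 363.4 rad/s, so T = P/ω = 2360×10³ / 363.4 = 6495 N·m.
For a solid shaft τ_max = 16T/(πd³), so d = (16T/(π τ_allow))^(1/3) = (16·6495/(π·5.99×10^7))^(1/3) = 0.08204 m.

82.0 mm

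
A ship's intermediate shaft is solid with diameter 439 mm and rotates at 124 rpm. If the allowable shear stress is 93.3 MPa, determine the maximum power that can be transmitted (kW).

J = πd⁴/32 = π(0.439)⁴/32 = 3.646×10^-3 m⁴.
T_max = τ_allow·J/r = 9.33×10^7 × 3.646×10^-3 / 0.220 = 1.550e6 N·m.
ω = 2π·124/60 = 12.99 rad/s, so P_max = T_max·ω = 2.013×10^7 W.

20100 kW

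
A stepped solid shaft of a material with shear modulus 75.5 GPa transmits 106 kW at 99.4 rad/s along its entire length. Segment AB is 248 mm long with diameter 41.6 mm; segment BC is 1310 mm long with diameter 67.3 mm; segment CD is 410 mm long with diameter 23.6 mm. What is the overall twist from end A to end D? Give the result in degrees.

ω = 99.4 rad/s, so T = P/ω = 106×10³ / 99.40 = 1066 N·m.
J_AB = π(0.0416)⁴/32 = 2.94×10^-7 m⁴; J_BC = π(0.0673)⁴/32 = 2.01×10^-6 m⁴; J_CD = π(0.0236)⁴/32 = 3.05×10^-8 m⁴.
θ = (T/G)·Σ L_i/J_i = (1066/75.5×10⁹)·(0.248/2.94×10^-7 + 1.31/2.01×10^-6 + 0.410/3.05×10^-8) = 0.2113 rad.

12.1°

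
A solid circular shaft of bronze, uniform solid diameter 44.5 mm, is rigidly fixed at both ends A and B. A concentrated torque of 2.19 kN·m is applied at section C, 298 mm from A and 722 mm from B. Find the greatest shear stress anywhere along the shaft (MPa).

89.6 MPa

With uniform GJ and both ends fixed, compatibility θ_AC = θ_CB gives T_A·a = T_B·b, together with T_A + T_B = T₀.
T_A = T₀·b/(a+b) = 2190·722/1020 = 1550 N·m; T_B = 639.8 N·m.
τ in each portion: τ_AC = 8.96×10^7 Pa, τ_CB = 3.70×10^7 Pa; maximum is in AC.
τ_max = T_AC·r/J = 1550·0.0222/3.85×10^-7 = 8.959×10^7 Pa.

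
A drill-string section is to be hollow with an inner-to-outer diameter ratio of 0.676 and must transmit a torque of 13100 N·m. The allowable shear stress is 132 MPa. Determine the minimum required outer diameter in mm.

For a hollow shaft with d_i/d_o = 0.676: τ_max = 16T/(π d_o³ (1−k⁴)), so d_o = [16T/(π τ_allow (1−k⁴))]^(1/3) = [16·13100/(π·1.32×10^8·0.7912)]^(1/3) = 0.08613 m.

86.1 mm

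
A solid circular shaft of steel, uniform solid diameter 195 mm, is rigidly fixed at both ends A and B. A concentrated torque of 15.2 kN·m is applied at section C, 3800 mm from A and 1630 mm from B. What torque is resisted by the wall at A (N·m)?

With uniform GJ and both ends fixed, compatibility θ_AC = θ_CB gives T_A·a = T_B·b, together with T_A + T_B = T₀.
T_A = T₀·b/(a+b) = 15200·1630/5430 = 4563 N·m; T_B = 10640 N·m.

4560 N·m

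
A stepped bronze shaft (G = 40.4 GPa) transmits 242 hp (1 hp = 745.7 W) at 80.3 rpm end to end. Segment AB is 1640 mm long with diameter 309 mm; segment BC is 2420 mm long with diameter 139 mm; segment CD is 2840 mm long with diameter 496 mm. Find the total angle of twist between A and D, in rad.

0.0363 rad

ω = 2π·80.3/60 = 8.409 rad/s, so T = P/ω = 242×745.7 / 8.409 = 21460 N·m.
J_AB = π(0.309)⁴/32 = 8.95×10^-4 m⁴; J_BC = π(0.139)⁴/32 = 3.66×10^-5 m⁴; J_CD = π(0.496)⁴/32 = 5.94×10^-3 m⁴.
θ = (T/G)·Σ L_i/J_i = (21460/40.4×10⁹)·(1.64/8.95×10^-4 + 2.42/3.66×10^-5 + 2.84/5.94×10^-3) = 0.03630 rad.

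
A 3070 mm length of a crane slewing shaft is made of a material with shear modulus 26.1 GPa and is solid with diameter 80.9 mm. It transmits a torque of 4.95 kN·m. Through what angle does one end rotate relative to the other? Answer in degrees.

J = πd⁴/32 = π(0.0809)⁴/32 = 4.205×10^-6 m⁴.
θ = T·L/(G·J) = 4950 × 3.07 / (26.1×10⁹ × 4.205×10^-6) = 0.1385 rad.

7.93°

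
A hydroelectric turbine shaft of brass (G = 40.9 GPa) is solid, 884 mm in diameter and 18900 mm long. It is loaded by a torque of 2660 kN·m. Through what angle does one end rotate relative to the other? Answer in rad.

0.0205 rad

J = πd⁴/32 = π(0.884)⁴/32 = 0.05995 m⁴.
θ = T·L/(G·J) = 2.660e6 × 18.9 / (40.9×10⁹ × 0.05995) = 0.02050 rad.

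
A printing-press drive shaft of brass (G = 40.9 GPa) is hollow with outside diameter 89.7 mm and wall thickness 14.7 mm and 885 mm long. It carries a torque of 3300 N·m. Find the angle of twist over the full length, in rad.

J = π(d_o⁴ − d_i⁴)/32 = π(0.0897⁴ − 0.0603⁴)/32 = 5.058×10^-6 m⁴.
θ = T·L/(G·J) = 3300 × 0.885 / (40.9×10⁹ × 5.058×10^-6) = 0.01412 rad.

0.0141 rad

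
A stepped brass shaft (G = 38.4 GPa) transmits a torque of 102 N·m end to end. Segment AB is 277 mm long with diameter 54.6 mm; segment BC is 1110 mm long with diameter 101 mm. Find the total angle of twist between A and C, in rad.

J_AB = π(0.0546)⁴/32 = 8.73×10^-7 m⁴; J_BC = π(0.101)⁴/32 = 1.02×10^-5 m⁴.
θ = (T/G)·Σ L_i/J_i = (102.0/38.4×10⁹)·(0.277/8.73×10^-7 + 1.11/1.02×10^-5) = 1.132×10^-3 rad.

0.00113 rad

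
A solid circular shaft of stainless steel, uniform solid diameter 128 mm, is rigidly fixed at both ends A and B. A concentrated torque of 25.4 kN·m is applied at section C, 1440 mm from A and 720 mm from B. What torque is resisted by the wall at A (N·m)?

8470 N·m

With uniform GJ and both ends fixed, compatibility θ_AC = θ_CB gives T_A·a = T_B·b, together with T_A + T_B = T₀.
T_A = T₀·b/(a+b) = 25400·720/2160 = 8467 N·m; T_B = 16930 N·m.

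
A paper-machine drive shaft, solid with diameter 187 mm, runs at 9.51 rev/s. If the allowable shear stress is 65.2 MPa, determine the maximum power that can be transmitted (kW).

5000 kW

J = πd⁴/32 = π(0.187)⁴/32 = 1.201×10^-4 m⁴.
T_max = τ_allow·J/r = 6.52×10^7 × 1.201×10^-4 / 0.0935 = 83710 N·m.
ω = 2π·9.51 = 59.75 rad/s, so P_max = T_max·ω = 5.002×10^6 W.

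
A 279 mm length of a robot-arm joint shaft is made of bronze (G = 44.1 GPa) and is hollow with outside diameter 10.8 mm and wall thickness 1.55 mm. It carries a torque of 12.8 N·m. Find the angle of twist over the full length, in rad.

0.0818 rad

J = π(d_o⁴ − d_i⁴)/32 = π(0.0108⁴ − 0.00770⁴)/32 = 9.905×10^-10 m⁴.
θ = T·L/(G·J) = 12.80 × 0.279 / (44.1×10⁹ × 9.905×10^-10) = 0.08175 rad.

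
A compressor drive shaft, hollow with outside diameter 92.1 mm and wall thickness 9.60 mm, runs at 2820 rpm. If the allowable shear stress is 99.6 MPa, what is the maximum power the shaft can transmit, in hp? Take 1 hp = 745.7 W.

J = π(d_o⁴ − d_i⁴)/32 = π(0.0921⁴ − 0.0729⁴)/32 = 4.291×10^-6 m⁴.
T_max = τ_allow·J/r = 9.96×10^7 × 4.291×10^-6 / 0.0460 = 9281 N·m.
ω = 2π·2820/60 = 295.3 rad/s, so P_max = T_max·ω = 2.741×10^6 W.

3680 hp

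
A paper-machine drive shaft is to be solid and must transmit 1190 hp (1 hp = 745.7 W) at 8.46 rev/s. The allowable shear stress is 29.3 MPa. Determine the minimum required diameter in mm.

ω = 2π·8.46 = 53.16 rad/s, so T = P/ω = 1190×745.7 / 53.16 = 16690 N·m.
For a solid shaft τ_max = 16T/(πd³), so d = (16T/(π τ_allow))^(1/3) = (16·16690/(π·2.93×10^7))^(1/3) = 0.1426 m.

143 mm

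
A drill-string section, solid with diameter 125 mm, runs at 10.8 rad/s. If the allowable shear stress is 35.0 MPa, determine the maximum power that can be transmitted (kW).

145 kW

J = πd⁴/32 = π(0.125)⁴/32 = 2.397×10^-5 m⁴.
T_max = τ_allow·J/r = 3.50×10^7 × 2.397×10^-5 / 0.0625 = 13420 N·m.
ω = 10.8 rad/s, so P_max = T_max·ω = 1.450×10^5 W.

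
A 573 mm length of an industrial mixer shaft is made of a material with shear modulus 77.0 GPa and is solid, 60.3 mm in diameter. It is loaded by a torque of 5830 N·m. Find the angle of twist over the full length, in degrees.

J = πd⁴/32 = π(0.0603)⁴/32 = 1.298×10^-6 m⁴.
θ = T·L/(G·J) = 5830 × 0.573 / (77.0×10⁹ × 1.298×10^-6) = 0.03342 rad.

1.92°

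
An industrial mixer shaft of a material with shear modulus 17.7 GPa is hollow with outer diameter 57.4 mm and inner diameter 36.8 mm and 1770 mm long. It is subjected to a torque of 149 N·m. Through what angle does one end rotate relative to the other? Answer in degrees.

0.964°

J = π(d_o⁴ − d_i⁴)/32 = π(0.0574⁴ − 0.0368⁴)/32 = 8.857×10^-7 m⁴.
θ = T·L/(G·J) = 149.0 × 1.77 / (17.7×10⁹ × 8.857×10^-7) = 0.01682 rad.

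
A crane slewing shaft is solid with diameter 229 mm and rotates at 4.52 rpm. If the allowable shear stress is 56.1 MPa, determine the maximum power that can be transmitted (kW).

62.6 kW

J = πd⁴/32 = π(0.229)⁴/32 = 2.700×10^-4 m⁴.
T_max = τ_allow·J/r = 5.61×10^7 × 2.700×10^-4 / 0.115 = 132300 N·m.
ω = 2π·4.52/60 = 0.4733 rad/s, so P_max = T_max·ω = 6.261×10^4 W.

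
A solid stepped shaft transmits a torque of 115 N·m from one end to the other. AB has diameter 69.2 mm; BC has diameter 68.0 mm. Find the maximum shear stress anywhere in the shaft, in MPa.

Under the same torque, τ_max = 16T/(πd³) is largest where d is smallest — segment BC (d = 68.0 mm).
τ_max = 16·115.0/(π·(0.0680)³) = 1.863×10^6 Pa.

1.86 MPa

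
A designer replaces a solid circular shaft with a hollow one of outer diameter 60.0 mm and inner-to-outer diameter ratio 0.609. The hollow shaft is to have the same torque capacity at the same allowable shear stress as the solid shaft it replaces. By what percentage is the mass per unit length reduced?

Equal τ_max and T ⇒ the solid shaft needs d_s³ = d_o³(1−k⁴), so d_s = 60.0·(1−0.609⁴)^(1/3) = 57.11 mm.
Area ratio A_h/A_s = d_o²(1−k²)/d_s² = (1−k²)/(1−k⁴)^(2/3) = 0.6943.
Mass saving = 1 − 0.6943 = 30.6 %.

30.6 %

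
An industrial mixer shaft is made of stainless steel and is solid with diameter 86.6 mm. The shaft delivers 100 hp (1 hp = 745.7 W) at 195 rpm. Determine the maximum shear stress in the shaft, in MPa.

ω = 2π·195/60 = 20.42 rad/s, so T = P/ω = 100×745.7 / 20.42 = 3652 N·m.
J = πd⁴/32 = π(0.0866)⁴/32 = 5.522×10^-6 m⁴.
τ_max = T·r/J = 3652 × 0.0433 / 5.522×10^-6 = 2.864×10^7 Pa.

28.6 MPa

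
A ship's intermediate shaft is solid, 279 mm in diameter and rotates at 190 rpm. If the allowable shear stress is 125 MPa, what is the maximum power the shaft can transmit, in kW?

J = πd⁴/32 = π(0.279)⁴/32 = 5.949×10^-4 m⁴.
T_max = τ_allow·J/r = 1.25×10^8 × 5.949×10^-4 / 0.140 = 533000 N·m.
ω = 2π·190/60 = 19.90 rad/s, so P_max = T_max·ω = 1.061×10^7 W.

10600 kW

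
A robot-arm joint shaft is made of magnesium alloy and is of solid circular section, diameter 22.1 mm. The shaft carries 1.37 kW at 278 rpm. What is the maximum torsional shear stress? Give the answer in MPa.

ω = 2π·278/60 = 29.11 rad/s, so T = P/ω = 1.37×10³ / 29.11 = 47.06 N·m.
J = πd⁴/32 = π(0.0221)⁴/32 = 2.342×10^-8 m⁴.
τ_max = T·r/J = 47.06 × 0.0111 / 2.342×10^-8 = 2.220×10^7 Pa.

22.2 MPa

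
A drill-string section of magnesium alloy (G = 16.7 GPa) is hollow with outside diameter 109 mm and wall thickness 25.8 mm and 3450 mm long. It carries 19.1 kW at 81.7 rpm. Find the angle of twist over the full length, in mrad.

36.1 mrad

ω = 2π·81.7/60 = 8.556 rad/s, so T = P/ω = 19.1×10³ / 8.556 = 2232 N·m.
J = π(d_o⁴ − d_i⁴)/32 = π(0.109⁴ − 0.0574⁴)/32 = 1.279×10^-5 m⁴.
θ = T·L/(G·J) = 2232 × 3.45 / (16.7×10⁹ × 1.279×10^-5) = 0.03605 rad.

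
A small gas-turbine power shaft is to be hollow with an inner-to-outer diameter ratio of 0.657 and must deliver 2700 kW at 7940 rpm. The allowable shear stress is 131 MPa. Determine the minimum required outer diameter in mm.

ω = 2π·7940/60 = 831.5 rad/s, so T = P/ω = 2700×10³ / 831.5 = 3247 N·m.
For a hollow shaft with d_i/d_o = 0.657: τ_max = 16T/(π d_o³ (1−k⁴)), so d_o = [16T/(π τ_allow (1−k⁴))]^(1/3) = [16·3247/(π·1.31×10^8·0.8137)]^(1/3) = 0.05373 m.

53.7 mm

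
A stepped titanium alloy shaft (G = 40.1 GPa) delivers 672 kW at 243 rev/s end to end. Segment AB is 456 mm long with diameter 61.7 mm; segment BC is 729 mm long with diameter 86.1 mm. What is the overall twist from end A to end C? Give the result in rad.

0.00500 rad

ω = 2π·243 = 1527 rad/s, so T = P/ω = 672×10³ / 1527 = 440.1 N·m.
J_AB = π(0.0617)⁴/32 = 1.42×10^-6 m⁴; J_BC = π(0.0861)⁴/32 = 5.40×10^-6 m⁴.
θ = (T/G)·Σ L_i/J_i = (440.1/40.1×10⁹)·(0.456/1.42×10^-6 + 0.729/5.40×10^-6) = 5.001×10^-3 rad.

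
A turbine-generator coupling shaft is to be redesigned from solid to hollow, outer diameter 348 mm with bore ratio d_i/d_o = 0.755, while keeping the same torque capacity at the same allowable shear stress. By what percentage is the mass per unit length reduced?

44.1 %

Equal τ_max and T ⇒ the solid shaft needs d_s³ = d_o³(1−k⁴), so d_s = 348·(1−0.755⁴)^(1/3) = 305.3 mm.
Area ratio A_h/A_s = d_o²(1−k²)/d_s² = (1−k²)/(1−k⁴)^(2/3) = 0.5587.
Mass saving = 1 − 0.5587 = 44.1 %.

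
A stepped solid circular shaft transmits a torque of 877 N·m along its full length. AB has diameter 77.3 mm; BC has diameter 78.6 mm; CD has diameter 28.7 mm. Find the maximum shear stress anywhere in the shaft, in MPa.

Under the same torque, τ_max = 16T/(πd³) is largest where d is smallest — segment CD (d = 28.7 mm).
τ_max = 16·877.0/(π·(0.0287)³) = 1.889×10^8 Pa.

189 MPa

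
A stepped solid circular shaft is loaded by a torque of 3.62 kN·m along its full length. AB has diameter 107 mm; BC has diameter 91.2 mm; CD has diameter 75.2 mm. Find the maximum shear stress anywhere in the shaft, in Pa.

Under the same torque, τ_max = 16T/(πd³) is largest where d is smallest — segment CD (d = 75.2 mm).
τ_max = 16·3620/(π·(0.0752)³) = 4.335×10^7 Pa.

4.34e7 Pa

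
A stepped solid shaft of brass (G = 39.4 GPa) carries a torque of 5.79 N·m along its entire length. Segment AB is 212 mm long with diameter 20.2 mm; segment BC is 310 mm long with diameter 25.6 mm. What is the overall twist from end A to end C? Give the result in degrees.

0.171°

J_AB = π(0.0202)⁴/32 = 1.63×10^-8 m⁴; J_BC = π(0.0256)⁴/32 = 4.22×10^-8 m⁴.
θ = (T/G)·Σ L_i/J_i = (5.790/39.4×10⁹)·(0.212/1.63×10^-8 + 0.310/4.22×10^-8) = 2.986×10^-3 rad.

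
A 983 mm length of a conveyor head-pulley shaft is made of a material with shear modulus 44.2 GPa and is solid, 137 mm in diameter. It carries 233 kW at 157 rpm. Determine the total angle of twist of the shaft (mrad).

9.11 mrad

ω = 2π·157/60 = 16.44 rad/s, so T = P/ω = 233×10³ / 16.44 = 14170 N·m.
J = πd⁴/32 = π(0.137)⁴/32 = 3.458×10^-5 m⁴.
θ = T·L/(G·J) = 14170 × 0.983 / (44.2×10⁹ × 3.458×10^-5) = 9.113×10^-3 rad.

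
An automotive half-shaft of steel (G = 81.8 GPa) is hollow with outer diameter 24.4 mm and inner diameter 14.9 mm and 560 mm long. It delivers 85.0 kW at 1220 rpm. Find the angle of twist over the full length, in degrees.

ω = 2π·1220/60 = 127.8 rad/s, so T = P/ω = 85.0×10³ / 127.8 = 665.3 N·m.
J = π(d_o⁴ − d_i⁴)/32 = π(0.0244⁴ − 0.0149⁴)/32 = 2.996×10^-8 m⁴.
θ = T·L/(G·J) = 665.3 × 0.560 / (81.8×10⁹ × 2.996×10^-8) = 0.1520 rad.

8.71°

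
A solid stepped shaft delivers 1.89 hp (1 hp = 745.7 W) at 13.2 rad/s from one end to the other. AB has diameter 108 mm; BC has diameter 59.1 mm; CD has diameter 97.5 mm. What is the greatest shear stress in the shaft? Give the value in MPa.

ω = 13.2 rad/s, so T = P/ω = 1.89×745.7 / 13.20 = 106.8 N·m.
Under the same torque, τ_max = 16T/(πd³) is largest where d is smallest — segment BC (d = 59.1 mm).
τ_max = 16·106.8/(π·(0.0591)³) = 2.634×10^6 Pa.

2.63 MPa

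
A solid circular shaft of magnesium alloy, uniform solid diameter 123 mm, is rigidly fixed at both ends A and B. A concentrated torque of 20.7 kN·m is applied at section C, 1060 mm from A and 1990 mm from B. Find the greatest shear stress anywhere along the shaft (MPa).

37.0 MPa

With uniform GJ and both ends fixed, compatibility θ_AC = θ_CB gives T_A·a = T_B·b, together with T_A + T_B = T₀.
T_A = T₀·b/(a+b) = 20700·1990/3050 = 13510 N·m; T_B = 7194 N·m.
τ in each portion: τ_AC = 3.70×10^7 Pa, τ_CB = 1.97×10^7 Pa; maximum is in AC.
τ_max = T_AC·r/J = 13510·0.0615/2.25×10^-5 = 3.696×10^7 Pa.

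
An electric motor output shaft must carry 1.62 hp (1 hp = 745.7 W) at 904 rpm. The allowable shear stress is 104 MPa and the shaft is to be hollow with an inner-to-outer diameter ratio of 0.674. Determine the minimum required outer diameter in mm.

9.23 mm

ω = 2π·904/60 = 94.67 rad/s, so T = P/ω = 1.62×745.7 / 94.67 = 12.76 N·m.
For a hollow shaft with d_i/d_o = 0.674: τ_max = 16T/(π d_o³ (1−k⁴)), so d_o = [16T/(π τ_allow (1−k⁴))]^(1/3) = [16·12.76/(π·1.04×10^8·0.7936)]^(1/3) = 0.009234 m.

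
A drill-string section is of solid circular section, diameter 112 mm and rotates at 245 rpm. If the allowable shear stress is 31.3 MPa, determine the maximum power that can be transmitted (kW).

222 kW

J = πd⁴/32 = π(0.112)⁴/32 = 1.545×10^-5 m⁴.
T_max = τ_allow·J/r = 3.13×10^7 × 1.545×10^-5 / 0.0560 = 8634 N·m.
ω = 2π·245/60 = 25.66 rad/s, so P_max = T_max·ω = 2.215×10^5 W.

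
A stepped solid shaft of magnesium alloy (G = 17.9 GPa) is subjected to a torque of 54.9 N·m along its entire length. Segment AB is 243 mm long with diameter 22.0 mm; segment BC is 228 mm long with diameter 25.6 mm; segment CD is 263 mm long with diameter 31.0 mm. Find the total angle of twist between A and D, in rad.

J_AB = π(0.0220)⁴/32 = 2.30×10^-8 m⁴; J_BC = π(0.0256)⁴/32 = 4.22×10^-8 m⁴; J_CD = π(0.0310)⁴/32 = 9.07×10^-8 m⁴.
θ = (T/G)·Σ L_i/J_i = (54.90/17.9×10⁹)·(0.243/2.30×10^-8 + 0.228/4.22×10^-8 + 0.263/9.07×10^-8) = 0.05789 rad.

0.0579 rad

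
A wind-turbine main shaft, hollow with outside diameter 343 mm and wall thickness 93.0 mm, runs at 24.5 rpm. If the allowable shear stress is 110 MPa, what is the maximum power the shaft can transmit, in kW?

J = π(d_o⁴ − d_i⁴)/32 = π(0.343⁴ − 0.157⁴)/32 = 1.299×10^-3 m⁴.
T_max = τ_allow·J/r = 1.10×10^8 × 1.299×10^-3 / 0.172 = 833300 N·m.
ω = 2π·24.5/60 = 2.566 rad/s, so P_max = T_max·ω = 2.138×10^6 W.

2140 kW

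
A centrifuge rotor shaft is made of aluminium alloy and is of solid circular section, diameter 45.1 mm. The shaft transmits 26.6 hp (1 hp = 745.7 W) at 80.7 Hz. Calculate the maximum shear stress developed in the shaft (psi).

315 psi

ω = 2π·80.7 = 507.1 rad/s, so T = P/ω = 26.6×745.7 / 507.1 = 39.12 N·m.
J = πd⁴/32 = π(0.0451)⁴/32 = 4.062×10^-7 m⁴.
τ_max = T·r/J = 39.12 × 0.0226 / 4.062×10^-7 = 2.172×10^6 Pa.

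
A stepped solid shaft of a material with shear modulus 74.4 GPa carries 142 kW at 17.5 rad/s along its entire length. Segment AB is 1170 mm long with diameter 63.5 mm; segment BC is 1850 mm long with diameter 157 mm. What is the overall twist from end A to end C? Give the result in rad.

0.0833 rad

ω = 17.5 rad/s, so T = P/ω = 142×10³ / 17.50 = 8114 N·m.
J_AB = π(0.0635)⁴/32 = 1.60×10^-6 m⁴; J_BC = π(0.157)⁴/32 = 5.96×10^-5 m⁴.
θ = (T/G)·Σ L_i/J_i = (8114/74.4×10⁹)·(1.17/1.60×10^-6 + 1.85/5.96×10^-5) = 0.08332 rad.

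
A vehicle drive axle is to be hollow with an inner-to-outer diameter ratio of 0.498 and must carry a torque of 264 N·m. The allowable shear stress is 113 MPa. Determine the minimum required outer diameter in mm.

23.3 mm

For a hollow shaft with d_i/d_o = 0.498: τ_max = 16T/(π d_o³ (1−k⁴)), so d_o = [16T/(π τ_allow (1−k⁴))]^(1/3) = [16·264.0/(π·1.13×10^8·0.9385)]^(1/3) = 0.02332 m.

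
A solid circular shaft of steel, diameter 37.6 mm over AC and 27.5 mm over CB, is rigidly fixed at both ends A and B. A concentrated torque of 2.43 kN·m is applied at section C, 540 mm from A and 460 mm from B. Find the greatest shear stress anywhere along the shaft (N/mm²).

Compatibility: T_A·a/J_AC = T_B·b/J_CB with T_A + T_B = T₀.
J_AC = 1.96×10^-7 m⁴, J_CB = 5.61×10^-8 m⁴, so T_A = T₀·(J_AC/a)/((J_AC/a)+(J_CB/b)) = 1819 N·m, T_B = 611.0 N·m.
τ in each portion: τ_AC = 1.74×10^8 Pa, τ_CB = 1.50×10^8 Pa; maximum is in AC.
τ_max = T_AC·r/J = 1819·0.0188/1.96×10^-7 = 1.743×10^8 Pa.

174 N/mm²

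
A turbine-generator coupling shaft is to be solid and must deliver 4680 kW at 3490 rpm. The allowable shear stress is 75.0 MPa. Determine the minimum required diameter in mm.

ω = 2π·3490/60 = 365.5 rad/s, so T = P/ω = 4680×10³ / 365.5 = 12810 N·m.
For a solid shaft τ_max = 16T/(πd³), so d = (16T/(π τ_allow))^(1/3) = (16·12810/(π·7.50×10^7))^(1/3) = 0.09545 m.

95.4 mm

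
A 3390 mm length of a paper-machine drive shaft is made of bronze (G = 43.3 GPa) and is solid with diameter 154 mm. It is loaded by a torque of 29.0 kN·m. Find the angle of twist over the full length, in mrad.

41.1 mrad

J = πd⁴/32 = π(0.154)⁴/32 = 5.522×10^-5 m⁴.
θ = T·L/(G·J) = 29000 × 3.39 / (43.3×10⁹ × 5.522×10^-5) = 0.04112 rad.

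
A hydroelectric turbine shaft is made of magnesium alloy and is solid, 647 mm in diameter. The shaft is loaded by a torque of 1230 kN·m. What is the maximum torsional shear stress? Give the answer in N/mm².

J = πd⁴/32 = π(0.647)⁴/32 = 0.01720 m⁴.
τ_max = T·r/J = 1.230e6 × 0.324 / 0.01720 = 2.313×10^7 Pa.

23.1 N/mm²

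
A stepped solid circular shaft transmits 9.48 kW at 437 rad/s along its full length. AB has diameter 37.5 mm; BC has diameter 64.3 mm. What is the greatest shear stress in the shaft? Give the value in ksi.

0.304 ksi

ω = 437 rad/s, so T = P/ω = 9.48×10³ / 437.0 = 21.69 N·m.
Under the same torque, τ_max = 16T/(πd³) is largest where d is smallest — segment AB (d = 37.5 mm).
τ_max = 16·21.69/(π·(0.0375)³) = 2.095×10^6 Pa.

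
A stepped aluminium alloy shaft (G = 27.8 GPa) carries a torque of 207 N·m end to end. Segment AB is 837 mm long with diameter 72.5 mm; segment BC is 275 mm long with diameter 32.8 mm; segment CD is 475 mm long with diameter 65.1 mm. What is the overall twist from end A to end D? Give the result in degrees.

1.28°

J_AB = π(0.0725)⁴/32 = 2.71×10^-6 m⁴; J_BC = π(0.0328)⁴/32 = 1.14×10^-7 m⁴; J_CD = π(0.0651)⁴/32 = 1.76×10^-6 m⁴.
θ = (T/G)·Σ L_i/J_i = (207.0/27.8×10⁹)·(0.837/2.71×10^-6 + 0.275/1.14×10^-7 + 0.475/1.76×10^-6) = 0.02232 rad.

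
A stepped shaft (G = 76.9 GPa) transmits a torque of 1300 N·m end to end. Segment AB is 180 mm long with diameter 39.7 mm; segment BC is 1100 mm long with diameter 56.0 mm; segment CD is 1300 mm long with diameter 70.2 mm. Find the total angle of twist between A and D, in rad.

J_AB = π(0.0397)⁴/32 = 2.44×10^-7 m⁴; J_BC = π(0.0560)⁴/32 = 9.65×10^-7 m⁴; J_CD = π(0.0702)⁴/32 = 2.38×10^-6 m⁴.
θ = (T/G)·Σ L_i/J_i = (1300/76.9×10⁹)·(0.180/2.44×10^-7 + 1.10/9.65×10^-7 + 1.30/2.38×10^-6) = 0.04096 rad.

0.0410 rad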